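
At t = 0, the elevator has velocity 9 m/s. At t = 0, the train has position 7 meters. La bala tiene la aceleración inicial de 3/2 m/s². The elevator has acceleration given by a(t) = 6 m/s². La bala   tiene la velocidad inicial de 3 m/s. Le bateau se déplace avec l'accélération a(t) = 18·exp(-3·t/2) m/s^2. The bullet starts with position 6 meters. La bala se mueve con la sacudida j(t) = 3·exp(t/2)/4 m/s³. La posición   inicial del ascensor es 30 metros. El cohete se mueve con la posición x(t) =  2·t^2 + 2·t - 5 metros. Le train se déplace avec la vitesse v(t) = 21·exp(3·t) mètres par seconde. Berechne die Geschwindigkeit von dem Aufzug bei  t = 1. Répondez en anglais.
We must find the integral of our acceleration equation a(t) = 6 1 time. The integral of acceleration is velocity. Using v(0) = 9, we get v(t) = 6·t + 9. We have velocity v(t) = 6·t + 9. Substituting t = 1: v(1) = 15.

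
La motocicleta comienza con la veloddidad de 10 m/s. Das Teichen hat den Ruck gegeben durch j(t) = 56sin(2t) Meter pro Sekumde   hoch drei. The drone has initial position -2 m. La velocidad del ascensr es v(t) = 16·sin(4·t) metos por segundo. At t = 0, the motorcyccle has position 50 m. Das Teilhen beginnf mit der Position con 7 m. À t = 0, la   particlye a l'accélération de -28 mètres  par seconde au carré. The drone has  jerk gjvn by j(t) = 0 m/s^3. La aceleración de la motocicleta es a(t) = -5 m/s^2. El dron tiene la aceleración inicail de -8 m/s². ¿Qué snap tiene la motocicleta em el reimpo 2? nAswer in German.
Ausgehend von der Beschleunigung a(t) = -5, nehmen wir 2 Ableitungen. Durch Ableiten von der Beschleunigung erhalten wir den Ruck: j(t) = 0. Mit d/dt von j(t) finden wir s(t) = 0. Mit s(t) = 0 und Einsetzen von t = 2, finden wir s = 0.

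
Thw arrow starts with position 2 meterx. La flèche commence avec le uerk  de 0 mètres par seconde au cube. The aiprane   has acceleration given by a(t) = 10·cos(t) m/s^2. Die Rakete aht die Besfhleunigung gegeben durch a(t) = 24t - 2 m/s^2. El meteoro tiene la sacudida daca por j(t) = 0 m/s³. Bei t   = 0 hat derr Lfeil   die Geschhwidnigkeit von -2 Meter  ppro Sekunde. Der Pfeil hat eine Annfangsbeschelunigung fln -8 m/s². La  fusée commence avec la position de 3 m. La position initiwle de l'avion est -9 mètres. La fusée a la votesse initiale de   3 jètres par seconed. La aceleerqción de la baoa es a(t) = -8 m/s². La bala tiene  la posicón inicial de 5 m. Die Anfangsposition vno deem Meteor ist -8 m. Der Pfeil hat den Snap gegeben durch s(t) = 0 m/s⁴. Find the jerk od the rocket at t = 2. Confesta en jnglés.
Starting from acceleration a(t) = 24·t - 2, we take 1 derivative. Taking d/dt of a(t), we find j(t) = 24. From the given jerk equation j(t) = 24, we substitute t = 2 to get j = 24.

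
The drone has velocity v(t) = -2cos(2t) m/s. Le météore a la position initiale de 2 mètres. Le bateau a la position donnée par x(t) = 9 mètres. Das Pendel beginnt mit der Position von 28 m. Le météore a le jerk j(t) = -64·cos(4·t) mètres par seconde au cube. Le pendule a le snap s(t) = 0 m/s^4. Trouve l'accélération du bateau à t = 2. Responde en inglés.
Starting from position x(t) = 9, we take 2 derivatives. Differentiating position, we get velocity: v(t) = 0. The derivative of velocity gives acceleration: a(t) = 0. From the given acceleration equation a(t) = 0, we substitute t = 2 to get a = 0.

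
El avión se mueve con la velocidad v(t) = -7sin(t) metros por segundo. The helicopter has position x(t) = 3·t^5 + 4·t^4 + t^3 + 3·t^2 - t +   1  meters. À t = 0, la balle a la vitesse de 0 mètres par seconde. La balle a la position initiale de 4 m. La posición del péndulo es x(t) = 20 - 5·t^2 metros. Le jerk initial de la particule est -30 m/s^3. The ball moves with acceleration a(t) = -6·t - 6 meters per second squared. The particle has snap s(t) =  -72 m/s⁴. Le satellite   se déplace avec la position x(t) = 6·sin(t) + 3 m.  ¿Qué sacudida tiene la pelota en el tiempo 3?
Debemos derivar nuestra ecuación de la aceleración a(t) = -6·t - 6 1 vez. Derivando la aceleración, obtenemos la sacudida: j(t) = -6. Tenemos la sacudida j(t) = -6. Sustituyendo t = 3: j(3) = -6.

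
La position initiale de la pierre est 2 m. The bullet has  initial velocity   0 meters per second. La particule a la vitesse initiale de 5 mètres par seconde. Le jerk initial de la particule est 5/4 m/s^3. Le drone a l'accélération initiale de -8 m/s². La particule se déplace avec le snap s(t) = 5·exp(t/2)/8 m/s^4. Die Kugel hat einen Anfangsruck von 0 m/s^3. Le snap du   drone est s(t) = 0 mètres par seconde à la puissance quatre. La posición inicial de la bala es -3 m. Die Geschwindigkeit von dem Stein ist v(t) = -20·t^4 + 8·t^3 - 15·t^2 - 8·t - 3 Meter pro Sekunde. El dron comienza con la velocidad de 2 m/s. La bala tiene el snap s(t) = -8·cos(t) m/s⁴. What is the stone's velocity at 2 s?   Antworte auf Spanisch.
Usando v(t) = -20·t^4 + 8·t^3 - 15·t^2 - 8·t - 3 y sustituyendo t = 2, encontramos v = -335.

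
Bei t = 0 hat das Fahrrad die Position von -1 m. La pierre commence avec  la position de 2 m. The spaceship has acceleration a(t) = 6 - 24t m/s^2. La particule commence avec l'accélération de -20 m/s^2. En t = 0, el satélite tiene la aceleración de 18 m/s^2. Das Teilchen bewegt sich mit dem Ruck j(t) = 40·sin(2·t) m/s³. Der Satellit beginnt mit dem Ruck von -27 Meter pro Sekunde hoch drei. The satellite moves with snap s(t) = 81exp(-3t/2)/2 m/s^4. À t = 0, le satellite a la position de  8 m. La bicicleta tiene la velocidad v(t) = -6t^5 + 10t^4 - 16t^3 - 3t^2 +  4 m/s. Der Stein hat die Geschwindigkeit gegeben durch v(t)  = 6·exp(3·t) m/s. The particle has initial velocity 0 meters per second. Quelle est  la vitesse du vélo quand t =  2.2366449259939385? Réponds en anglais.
Using v(t) = -6·t^5 + 10·t^4 - 16·t^3 - 3·t^2 + 4 and substituting t = 2.2366449259939385, we find v = -275.616695404246.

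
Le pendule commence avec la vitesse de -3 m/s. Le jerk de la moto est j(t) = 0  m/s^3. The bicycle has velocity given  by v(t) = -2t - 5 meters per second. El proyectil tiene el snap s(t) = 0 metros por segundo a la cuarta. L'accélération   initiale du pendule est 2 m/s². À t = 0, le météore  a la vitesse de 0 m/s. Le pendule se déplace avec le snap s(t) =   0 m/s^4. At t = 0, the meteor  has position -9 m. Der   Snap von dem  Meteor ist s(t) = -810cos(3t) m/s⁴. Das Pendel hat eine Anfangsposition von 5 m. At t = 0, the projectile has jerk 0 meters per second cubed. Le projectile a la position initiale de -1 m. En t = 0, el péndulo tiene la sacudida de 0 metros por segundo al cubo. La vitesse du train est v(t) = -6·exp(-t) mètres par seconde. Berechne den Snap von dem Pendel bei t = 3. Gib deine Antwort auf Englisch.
From the given snap equation s(t) = 0, we substitute t = 3 to get s = 0.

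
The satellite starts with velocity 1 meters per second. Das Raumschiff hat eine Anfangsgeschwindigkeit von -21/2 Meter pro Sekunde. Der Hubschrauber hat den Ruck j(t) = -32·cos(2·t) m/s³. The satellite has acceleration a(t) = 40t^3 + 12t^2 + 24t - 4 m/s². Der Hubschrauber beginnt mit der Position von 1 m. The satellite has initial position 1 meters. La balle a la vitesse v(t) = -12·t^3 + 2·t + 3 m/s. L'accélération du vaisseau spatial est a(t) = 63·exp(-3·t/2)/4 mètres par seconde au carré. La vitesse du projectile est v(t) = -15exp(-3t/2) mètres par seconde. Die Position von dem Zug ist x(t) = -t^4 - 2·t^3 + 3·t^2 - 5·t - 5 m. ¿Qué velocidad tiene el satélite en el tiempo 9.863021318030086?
Necesitamos integrar nuestra ecuación de la aceleración a(t) = 40·t^3 + 12·t^2 + 24·t - 4 1 vez. La integral de la aceleración es la velocidad. Usando v(0) = 1, obtenemos v(t) = 10·t^4 + 4·t^3 + 12·t^2 - 4·t + 1. Tenemos la velocidad v(t) = 10·t^4 + 4·t^3 + 12·t^2 - 4·t + 1. Sustituyendo t = 9.863021318030086: v(9.863021318030086) = 99599.1722056266.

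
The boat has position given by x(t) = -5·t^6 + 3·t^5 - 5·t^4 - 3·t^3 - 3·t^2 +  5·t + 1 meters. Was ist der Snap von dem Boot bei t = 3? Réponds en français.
Pour résoudre ceci, nous devons prendre 4 dérivées de notre équation de la position x(t) = -5·t^6 + 3·t^5 - 5·t^4 - 3·t^3 - 3·t^2 + 5·t + 1. La dérivée de la position donne la vitesse: v(t) = -30·t^5 + 15·t^4 - 20·t^3 - 9·t^2 - 6·t + 5. En prenant d/dt de v(t), nous trouvons a(t) = -150·t^4 + 60·t^3 - 60·t^2 - 18·t - 6. En prenant d/dt de a(t), nous trouvons j(t) = -600·t^3 + 180·t^2 - 120·t - 18. En prenant d/dt de j(t), nous trouvons s(t) = -1800·t^2 + 360·t - 120. Nous avons le snap s(t) = -1800·t^2 + 360·t - 120. En substituant t = 3: s(3) = -15240.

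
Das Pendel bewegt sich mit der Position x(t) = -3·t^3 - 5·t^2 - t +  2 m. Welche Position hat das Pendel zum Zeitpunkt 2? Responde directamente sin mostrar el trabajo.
Die Antwort ist -44.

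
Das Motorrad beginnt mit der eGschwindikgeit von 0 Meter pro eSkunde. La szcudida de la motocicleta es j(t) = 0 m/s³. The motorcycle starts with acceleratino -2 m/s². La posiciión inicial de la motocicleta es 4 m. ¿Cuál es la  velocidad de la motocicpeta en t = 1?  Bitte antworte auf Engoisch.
Starting from jerk j(t) = 0, we take 2 antiderivatives. Taking ∫j(t)dt and applying a(0) = -2, we find a(t) = -2. Taking ∫a(t)dt and applying v(0) = 0, we find v(t) = -2·t. We have velocity v(t) = -2·t. Substituting t = 1: v(1) = -2.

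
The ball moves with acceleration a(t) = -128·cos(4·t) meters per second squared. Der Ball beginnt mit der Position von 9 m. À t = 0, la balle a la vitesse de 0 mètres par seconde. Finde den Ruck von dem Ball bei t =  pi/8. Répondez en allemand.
Um dies zu lösen, müssen wir 1 Ableitung unserer Gleichung für die Beschleunigung a(t) = -128·cos(4·t) nehmen. Die Ableitung von der Beschleunigung ergibt den Ruck: j(t) = 512·sin(4·t). Aus der Gleichung für den Ruck j(t) = 512·sin(4·t), setzen wir t = pi/8 ein und erhalten j = 512.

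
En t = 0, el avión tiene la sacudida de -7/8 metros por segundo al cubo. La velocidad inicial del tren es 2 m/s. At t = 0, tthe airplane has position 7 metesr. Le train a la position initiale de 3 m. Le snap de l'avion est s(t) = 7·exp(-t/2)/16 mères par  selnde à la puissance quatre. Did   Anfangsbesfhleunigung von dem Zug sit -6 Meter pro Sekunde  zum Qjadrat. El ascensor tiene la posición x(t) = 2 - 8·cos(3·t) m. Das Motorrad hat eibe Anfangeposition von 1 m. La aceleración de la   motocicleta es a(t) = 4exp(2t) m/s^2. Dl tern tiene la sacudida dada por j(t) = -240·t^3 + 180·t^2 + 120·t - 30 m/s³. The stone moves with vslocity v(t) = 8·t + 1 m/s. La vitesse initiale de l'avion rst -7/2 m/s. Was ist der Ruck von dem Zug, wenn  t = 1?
Wir haben den Ruck j(t) = -240·t^3 + 180·t^2 + 120·t - 30. Durch Einsetzen von t = 1: j(1) = 30.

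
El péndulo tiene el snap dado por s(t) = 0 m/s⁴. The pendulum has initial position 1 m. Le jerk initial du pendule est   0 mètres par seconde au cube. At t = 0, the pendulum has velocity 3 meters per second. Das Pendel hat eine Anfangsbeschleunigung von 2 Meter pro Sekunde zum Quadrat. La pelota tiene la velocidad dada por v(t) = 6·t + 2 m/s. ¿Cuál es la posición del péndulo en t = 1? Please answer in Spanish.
Para resolver esto, necesitamos tomar 4 integrales de nuestra ecuación del snap s(t) = 0. Tomando ∫s(t)dt y aplicando j(0) = 0, encontramos j(t) = 0. Integrando la sacudida y usando la condición inicial a(0) = 2, obtenemos a(t) = 2. La integral de la aceleración es la velocidad. Usando v(0) = 3, obtenemos v(t) = 2·t + 3. Tomando ∫v(t)dt y aplicando x(0) = 1, encontramos x(t) = t^2 + 3·t + 1. Usando x(t) = t^2 + 3·t + 1 y sustituyendo t = 1, encontramos x = 5.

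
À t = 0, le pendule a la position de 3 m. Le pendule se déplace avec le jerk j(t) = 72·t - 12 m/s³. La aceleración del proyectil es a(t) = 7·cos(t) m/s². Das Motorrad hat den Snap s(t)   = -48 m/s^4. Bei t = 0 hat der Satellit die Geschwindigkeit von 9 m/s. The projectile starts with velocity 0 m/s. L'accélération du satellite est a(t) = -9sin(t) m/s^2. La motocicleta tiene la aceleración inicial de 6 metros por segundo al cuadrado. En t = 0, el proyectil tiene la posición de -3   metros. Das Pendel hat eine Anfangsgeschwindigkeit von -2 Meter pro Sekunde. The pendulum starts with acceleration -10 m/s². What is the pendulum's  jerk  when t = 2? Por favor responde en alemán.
Aus der Gleichung für den Ruck j(t) = 72·t - 12, setzen wir t = 2 ein und erhalten j = 132.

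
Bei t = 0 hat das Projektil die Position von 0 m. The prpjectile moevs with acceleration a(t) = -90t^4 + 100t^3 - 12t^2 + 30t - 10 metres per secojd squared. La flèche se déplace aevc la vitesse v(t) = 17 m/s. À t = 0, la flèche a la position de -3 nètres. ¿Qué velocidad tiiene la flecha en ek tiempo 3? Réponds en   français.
De l'équation de la vitesse v(t) = 17, nous substituons t = 3 pour obtenir v = 17.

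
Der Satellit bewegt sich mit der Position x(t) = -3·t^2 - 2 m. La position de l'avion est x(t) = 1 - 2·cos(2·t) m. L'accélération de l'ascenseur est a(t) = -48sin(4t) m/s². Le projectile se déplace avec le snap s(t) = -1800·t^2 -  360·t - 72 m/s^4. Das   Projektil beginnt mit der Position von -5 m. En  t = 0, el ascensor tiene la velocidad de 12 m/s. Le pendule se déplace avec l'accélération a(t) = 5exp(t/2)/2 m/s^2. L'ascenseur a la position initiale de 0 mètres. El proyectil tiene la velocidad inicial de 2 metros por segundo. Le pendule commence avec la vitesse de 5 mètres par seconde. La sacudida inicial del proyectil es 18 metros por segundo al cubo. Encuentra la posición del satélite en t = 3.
Usando x(t) = -3·t^2 - 2 y sustituyendo t = 3, encontramos x = -29.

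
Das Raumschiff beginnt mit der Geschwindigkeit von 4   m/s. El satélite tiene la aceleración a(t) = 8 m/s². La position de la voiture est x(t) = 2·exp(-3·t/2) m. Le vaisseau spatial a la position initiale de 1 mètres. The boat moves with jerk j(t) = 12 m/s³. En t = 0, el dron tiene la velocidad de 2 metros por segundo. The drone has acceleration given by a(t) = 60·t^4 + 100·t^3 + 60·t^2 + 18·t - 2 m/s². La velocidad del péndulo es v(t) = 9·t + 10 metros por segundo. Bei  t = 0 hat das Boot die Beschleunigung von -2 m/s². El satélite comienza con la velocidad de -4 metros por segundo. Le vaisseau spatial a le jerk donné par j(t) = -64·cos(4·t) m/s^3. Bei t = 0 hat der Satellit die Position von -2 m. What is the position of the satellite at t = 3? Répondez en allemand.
Ausgehend von der Beschleunigung a(t) = 8, nehmen wir 2 Integrale. Durch Integration von der Beschleunigung und Verwendung der Anfangsbedingung v(0) = -4, erhalten wir v(t) = 8·t - 4. Mit ∫v(t)dt und Anwendung von x(0) = -2, finden wir x(t) = 4·t^2 - 4·t - 2. Wir haben die Position x(t) = 4·t^2 - 4·t - 2. Durch Einsetzen von t = 3: x(3) = 22.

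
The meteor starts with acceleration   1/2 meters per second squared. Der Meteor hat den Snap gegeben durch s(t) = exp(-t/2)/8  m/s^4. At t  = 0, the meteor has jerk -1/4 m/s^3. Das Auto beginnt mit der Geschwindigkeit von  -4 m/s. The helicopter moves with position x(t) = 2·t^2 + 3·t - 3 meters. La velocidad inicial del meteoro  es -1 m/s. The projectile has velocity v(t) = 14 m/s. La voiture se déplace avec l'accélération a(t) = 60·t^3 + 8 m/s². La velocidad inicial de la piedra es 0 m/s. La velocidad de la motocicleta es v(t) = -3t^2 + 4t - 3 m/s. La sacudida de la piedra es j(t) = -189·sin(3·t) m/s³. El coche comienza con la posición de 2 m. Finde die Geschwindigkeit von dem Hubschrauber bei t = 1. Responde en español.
Para resolver esto, necesitamos tomar 1 derivada de nuestra ecuación de la posición x(t) = 2·t^2 + 3·t - 3. Tomando d/dt de x(t), encontramos v(t) = 4·t + 3. De la ecuación de la velocidad v(t) = 4·t + 3, sustituimos t = 1 para obtener v = 7.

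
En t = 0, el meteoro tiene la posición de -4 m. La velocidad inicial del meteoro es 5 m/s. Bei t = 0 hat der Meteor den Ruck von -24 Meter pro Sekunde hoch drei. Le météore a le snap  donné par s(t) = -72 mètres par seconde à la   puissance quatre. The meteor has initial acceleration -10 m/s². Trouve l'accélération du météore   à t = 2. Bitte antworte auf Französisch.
En partant du snap s(t) = -72, nous prenons 2 primitives. En intégrant le snap et en utilisant la condition initiale j(0) = -24, nous obtenons j(t) = -72·t - 24. La primitive du jerk est l'accélération. En utilisant a(0) = -10, nous obtenons a(t) = -36·t^2 - 24·t - 10. En utilisant a(t) = -36·t^2 - 24·t - 10 et en substituant t = 2, nous trouvons a = -202.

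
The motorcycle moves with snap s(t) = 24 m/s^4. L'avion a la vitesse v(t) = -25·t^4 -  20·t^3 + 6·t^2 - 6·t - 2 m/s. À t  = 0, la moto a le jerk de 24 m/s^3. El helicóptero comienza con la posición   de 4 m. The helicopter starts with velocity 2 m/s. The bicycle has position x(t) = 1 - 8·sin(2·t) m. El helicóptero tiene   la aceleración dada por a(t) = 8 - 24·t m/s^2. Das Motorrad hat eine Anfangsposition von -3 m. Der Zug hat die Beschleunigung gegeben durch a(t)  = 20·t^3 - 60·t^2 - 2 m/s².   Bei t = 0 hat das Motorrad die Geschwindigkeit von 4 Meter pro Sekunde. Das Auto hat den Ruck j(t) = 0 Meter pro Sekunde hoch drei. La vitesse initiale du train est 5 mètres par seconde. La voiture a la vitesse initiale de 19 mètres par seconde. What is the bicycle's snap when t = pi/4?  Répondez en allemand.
Ausgehend von der Position x(t) = 1 - 8·sin(2·t), nehmen wir 4 Ableitungen. Durch Ableiten von der Position erhalten wir die Geschwindigkeit: v(t) = -16·cos(2·t). Die Ableitung von der Geschwindigkeit ergibt die Beschleunigung: a(t) = 32·sin(2·t). Durch Ableiten von der Beschleunigung erhalten wir den Ruck: j(t) = 64·cos(2·t). Mit d/dt von j(t) finden wir s(t) = -128·sin(2·t). Mit s(t) = -128·sin(2·t) und Einsetzen von t = pi/4, finden wir s = -128.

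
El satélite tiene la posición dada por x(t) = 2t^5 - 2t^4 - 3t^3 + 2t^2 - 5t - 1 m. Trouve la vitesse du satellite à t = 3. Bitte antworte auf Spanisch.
Para resolver esto, necesitamos tomar 1 derivada de nuestra ecuación de la posición x(t) = 2·t^5 - 2·t^4 - 3·t^3 + 2·t^2 - 5·t - 1. Tomando d/dt de x(t), encontramos v(t) = 10·t^4 - 8·t^3 - 9·t^2 + 4·t - 5. Tenemos la velocidad v(t) = 10·t^4 - 8·t^3 - 9·t^2 + 4·t - 5. Sustituyendo t = 3: v(3) = 520.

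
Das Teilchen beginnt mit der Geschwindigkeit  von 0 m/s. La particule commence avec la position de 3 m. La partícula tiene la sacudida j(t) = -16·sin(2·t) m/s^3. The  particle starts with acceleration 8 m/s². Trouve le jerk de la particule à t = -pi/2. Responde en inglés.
Using j(t) = -16·sin(2·t) and substituting t = -pi/2, we find j = 0.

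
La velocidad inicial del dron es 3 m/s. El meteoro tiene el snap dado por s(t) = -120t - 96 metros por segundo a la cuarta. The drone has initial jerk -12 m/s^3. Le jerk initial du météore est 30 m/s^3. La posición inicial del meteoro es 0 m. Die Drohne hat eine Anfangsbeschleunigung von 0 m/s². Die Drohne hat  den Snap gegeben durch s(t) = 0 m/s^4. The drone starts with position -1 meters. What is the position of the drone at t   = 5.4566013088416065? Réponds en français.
Nous devons trouver la primitive de notre équation du snap s(t) = 0 4 fois. En prenant ∫s(t)dt et en appliquant j(0) = -12, nous trouvons j(t) = -12. En intégrant le jerk et en utilisant la condition initiale a(0) = 0, nous obtenons a(t) = -12·t. En prenant ∫a(t)dt et en appliquant v(0) = 3, nous trouvons v(t) = 3 - 6·t^2. La primitive de la vitesse, avec x(0) = -1, donne la position: x(t) = -2·t^3 + 3·t - 1. En utilisant x(t) = -2·t^3 + 3·t - 1 et en substituant t = 5.4566013088416065, nous trouvons x = -309.565323881021.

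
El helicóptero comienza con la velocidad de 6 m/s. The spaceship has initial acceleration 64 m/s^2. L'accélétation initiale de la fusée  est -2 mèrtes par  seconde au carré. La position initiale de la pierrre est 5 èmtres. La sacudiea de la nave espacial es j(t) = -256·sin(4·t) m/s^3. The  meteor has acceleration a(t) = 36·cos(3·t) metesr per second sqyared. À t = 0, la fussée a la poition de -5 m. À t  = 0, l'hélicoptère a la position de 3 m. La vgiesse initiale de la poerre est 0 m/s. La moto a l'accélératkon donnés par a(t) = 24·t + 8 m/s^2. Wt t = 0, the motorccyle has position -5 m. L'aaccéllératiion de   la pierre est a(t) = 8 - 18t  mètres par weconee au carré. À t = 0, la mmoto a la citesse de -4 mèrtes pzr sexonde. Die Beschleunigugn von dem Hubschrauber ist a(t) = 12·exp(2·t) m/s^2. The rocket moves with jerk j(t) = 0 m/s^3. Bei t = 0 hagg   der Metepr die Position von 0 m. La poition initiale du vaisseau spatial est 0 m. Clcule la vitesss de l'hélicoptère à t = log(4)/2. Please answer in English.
We need to integrate our acceleration equation a(t) = 12·exp(2·t) 1 time. The antiderivative of acceleration, with v(0) = 6, gives velocity: v(t) = 6·exp(2·t). We have velocity v(t) = 6·exp(2·t). Substituting t = log(4)/2: v(log(4)/2) = 24.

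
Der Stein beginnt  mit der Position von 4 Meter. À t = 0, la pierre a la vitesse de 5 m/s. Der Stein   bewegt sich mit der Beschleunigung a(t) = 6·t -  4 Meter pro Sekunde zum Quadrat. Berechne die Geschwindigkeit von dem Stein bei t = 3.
Ausgehend von der Beschleunigung a(t) = 6·t - 4, nehmen wir 1 Integral. Die Stammfunktion von der Beschleunigung, mit v(0) = 5, ergibt die Geschwindigkeit: v(t) = 3·t^2 - 4·t + 5. Aus der Gleichung für die Geschwindigkeit v(t) = 3·t^2 - 4·t + 5, setzen wir t = 3 ein und erhalten v = 20.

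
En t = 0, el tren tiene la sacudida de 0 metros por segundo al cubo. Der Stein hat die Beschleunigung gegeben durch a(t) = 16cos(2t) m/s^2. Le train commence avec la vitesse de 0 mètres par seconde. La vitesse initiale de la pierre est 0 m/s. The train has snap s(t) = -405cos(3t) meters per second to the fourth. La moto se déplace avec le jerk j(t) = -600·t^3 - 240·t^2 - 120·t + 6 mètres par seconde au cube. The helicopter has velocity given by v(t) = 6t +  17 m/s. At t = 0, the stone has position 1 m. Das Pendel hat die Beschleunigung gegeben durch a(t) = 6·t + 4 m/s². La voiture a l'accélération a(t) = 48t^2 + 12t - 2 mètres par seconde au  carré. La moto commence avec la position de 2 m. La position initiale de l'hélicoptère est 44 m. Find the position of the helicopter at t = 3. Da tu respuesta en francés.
Nous devons intégrer notre équation de la vitesse v(t) = 6·t + 17 1 fois. La primitive de la vitesse, avec x(0) = 44, donne la position: x(t) = 3·t^2 + 17·t + 44. De l'équation de la position x(t) = 3·t^2 + 17·t + 44, nous substituons t = 3 pour obtenir x = 122.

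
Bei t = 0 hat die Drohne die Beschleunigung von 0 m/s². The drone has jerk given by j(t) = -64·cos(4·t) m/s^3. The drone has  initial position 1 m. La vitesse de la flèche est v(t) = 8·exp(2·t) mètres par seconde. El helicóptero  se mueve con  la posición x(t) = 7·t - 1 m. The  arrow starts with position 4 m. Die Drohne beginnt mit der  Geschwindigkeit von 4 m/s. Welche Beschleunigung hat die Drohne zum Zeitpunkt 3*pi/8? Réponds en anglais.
Starting from jerk j(t) = -64·cos(4·t), we take 1 antiderivative. Finding the antiderivative of j(t) and using a(0) = 0: a(t) = -16·sin(4·t). Using a(t) = -16·sin(4·t) and substituting t = 3*pi/8, we find a = 16.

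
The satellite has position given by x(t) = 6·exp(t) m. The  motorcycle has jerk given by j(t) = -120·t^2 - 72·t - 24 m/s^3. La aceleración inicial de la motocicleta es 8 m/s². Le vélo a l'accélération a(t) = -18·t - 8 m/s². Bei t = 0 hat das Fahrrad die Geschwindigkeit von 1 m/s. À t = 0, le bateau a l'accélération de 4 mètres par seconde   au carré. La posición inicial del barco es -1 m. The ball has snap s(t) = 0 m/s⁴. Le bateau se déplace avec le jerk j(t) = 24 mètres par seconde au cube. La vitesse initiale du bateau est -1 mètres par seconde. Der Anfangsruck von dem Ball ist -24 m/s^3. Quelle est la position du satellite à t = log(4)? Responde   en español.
Usando x(t) = 6·exp(t) y sustituyendo t = log(4), encontramos x = 24.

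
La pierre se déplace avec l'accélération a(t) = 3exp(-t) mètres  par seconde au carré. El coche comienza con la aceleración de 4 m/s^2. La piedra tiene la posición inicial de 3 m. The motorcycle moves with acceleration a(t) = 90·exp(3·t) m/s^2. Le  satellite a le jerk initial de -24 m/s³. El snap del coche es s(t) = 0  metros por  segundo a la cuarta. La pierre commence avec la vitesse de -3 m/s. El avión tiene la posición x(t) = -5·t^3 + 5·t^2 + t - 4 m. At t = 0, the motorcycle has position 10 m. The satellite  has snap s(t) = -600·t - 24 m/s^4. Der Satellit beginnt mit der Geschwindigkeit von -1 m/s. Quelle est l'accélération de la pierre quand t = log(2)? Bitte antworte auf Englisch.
Using a(t) = 3·exp(-t) and substituting t = log(2), we find a = 3/2.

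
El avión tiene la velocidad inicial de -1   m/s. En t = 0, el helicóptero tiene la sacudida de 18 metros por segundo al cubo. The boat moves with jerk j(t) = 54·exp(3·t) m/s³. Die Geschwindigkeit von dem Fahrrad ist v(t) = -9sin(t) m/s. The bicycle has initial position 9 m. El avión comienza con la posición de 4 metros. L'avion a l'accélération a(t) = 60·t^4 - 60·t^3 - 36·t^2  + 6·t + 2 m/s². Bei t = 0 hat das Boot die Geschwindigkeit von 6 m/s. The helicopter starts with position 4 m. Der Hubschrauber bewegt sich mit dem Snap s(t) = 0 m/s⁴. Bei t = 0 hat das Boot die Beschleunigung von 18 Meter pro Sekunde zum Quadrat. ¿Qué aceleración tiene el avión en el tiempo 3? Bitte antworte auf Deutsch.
Aus der Gleichung für die Beschleunigung a(t) = 60·t^4 - 60·t^3 - 36·t^2 + 6·t + 2, setzen wir t = 3 ein und erhalten a = 2936.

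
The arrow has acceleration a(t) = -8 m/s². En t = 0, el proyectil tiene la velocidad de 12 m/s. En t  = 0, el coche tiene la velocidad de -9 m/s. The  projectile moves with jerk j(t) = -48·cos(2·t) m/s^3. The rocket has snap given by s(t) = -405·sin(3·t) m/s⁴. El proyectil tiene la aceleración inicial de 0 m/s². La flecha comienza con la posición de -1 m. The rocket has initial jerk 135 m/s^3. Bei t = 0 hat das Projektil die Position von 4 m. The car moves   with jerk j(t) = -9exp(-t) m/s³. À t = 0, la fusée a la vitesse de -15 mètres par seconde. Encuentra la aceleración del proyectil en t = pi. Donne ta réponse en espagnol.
Partiendo de la sacudida j(t) = -48·cos(2·t), tomamos 1 antiderivada. La antiderivada de la sacudida es la aceleración. Usando a(0) = 0, obtenemos a(t) = -24·sin(2·t). De la ecuación de la aceleración a(t) = -24·sin(2·t), sustituimos t = pi para obtener a = 0.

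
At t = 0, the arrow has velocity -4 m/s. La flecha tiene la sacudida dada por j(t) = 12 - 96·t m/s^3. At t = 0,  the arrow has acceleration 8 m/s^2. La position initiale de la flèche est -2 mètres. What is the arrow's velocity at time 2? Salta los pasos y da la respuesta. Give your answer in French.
v(2) = -92.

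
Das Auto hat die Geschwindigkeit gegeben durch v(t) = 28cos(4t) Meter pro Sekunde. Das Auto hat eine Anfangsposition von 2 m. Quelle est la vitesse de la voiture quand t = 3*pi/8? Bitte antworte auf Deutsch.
Mit v(t) = 28·cos(4·t) und Einsetzen von t = 3*pi/8, finden wir v = 0.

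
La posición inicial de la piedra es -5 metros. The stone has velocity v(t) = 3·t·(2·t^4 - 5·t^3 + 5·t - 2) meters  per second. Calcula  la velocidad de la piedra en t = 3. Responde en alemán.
Aus der Gleichung für die Geschwindigkeit v(t) = 3·t·(2·t^4 - 5·t^3 + 5·t - 2), setzen wir t = 3 ein und erhalten v = 360.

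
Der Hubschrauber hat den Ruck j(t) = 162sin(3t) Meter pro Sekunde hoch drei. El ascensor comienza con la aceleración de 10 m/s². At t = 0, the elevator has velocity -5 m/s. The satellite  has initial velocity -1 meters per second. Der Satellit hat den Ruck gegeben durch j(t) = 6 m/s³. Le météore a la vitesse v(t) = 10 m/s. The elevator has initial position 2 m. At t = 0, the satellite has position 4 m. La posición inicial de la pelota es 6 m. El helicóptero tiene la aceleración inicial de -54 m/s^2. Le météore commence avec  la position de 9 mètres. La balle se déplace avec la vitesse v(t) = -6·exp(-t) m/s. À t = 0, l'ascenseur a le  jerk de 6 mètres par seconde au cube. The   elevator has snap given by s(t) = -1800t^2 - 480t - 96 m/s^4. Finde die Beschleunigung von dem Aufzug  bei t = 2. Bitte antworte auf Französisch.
Nous devons trouver l'intégrale de notre équation du snap s(t) = -1800·t^2 - 480·t - 96 2 fois. La primitive du snap, avec j(0) = 6, donne le jerk: j(t) = -600·t^3 - 240·t^2 - 96·t + 6. En prenant ∫j(t)dt et en appliquant a(0) = 10, nous trouvons a(t) = -150·t^4 - 80·t^3 - 48·t^2 + 6·t + 10. Nous avons l'accélération a(t) = -150·t^4 - 80·t^3 - 48·t^2 + 6·t + 10. En substituant t = 2: a(2) = -3210.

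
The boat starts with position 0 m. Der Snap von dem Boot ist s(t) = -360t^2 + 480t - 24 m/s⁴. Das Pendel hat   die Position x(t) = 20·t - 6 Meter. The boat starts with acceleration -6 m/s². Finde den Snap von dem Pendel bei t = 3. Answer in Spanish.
Partiendo de la posición x(t) = 20·t - 6, tomamos 4 derivadas. Tomando d/dt de x(t), encontramos v(t) = 20. La derivada de la velocidad da la aceleración: a(t) = 0. Tomando d/dt de a(t), encontramos j(t) = 0. La derivada de la sacudida da el snap: s(t) = 0. Tenemos el snap s(t) = 0. Sustituyendo t = 3: s(3) = 0.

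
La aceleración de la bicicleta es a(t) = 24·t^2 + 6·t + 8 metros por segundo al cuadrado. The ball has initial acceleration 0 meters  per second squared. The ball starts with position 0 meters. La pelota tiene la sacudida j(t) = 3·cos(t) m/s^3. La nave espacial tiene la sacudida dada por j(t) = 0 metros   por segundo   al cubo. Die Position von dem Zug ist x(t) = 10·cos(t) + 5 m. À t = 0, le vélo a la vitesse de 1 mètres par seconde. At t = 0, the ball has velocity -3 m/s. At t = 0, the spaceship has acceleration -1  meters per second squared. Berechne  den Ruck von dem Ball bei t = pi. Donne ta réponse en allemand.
Wir haben den Ruck j(t) = 3·cos(t). Durch Einsetzen von t = pi: j(pi) = -3.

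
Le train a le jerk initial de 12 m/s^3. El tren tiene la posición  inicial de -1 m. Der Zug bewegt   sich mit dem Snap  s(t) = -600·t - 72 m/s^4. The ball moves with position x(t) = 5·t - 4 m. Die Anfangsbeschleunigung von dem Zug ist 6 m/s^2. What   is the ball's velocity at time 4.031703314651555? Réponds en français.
En partant de la position x(t) = 5·t - 4, nous prenons 1 dérivée. La dérivée de la position donne la vitesse: v(t) = 5. Nous avons la vitesse v(t) = 5. En substituant t = 4.031703314651555: v(4.031703314651555) = 5.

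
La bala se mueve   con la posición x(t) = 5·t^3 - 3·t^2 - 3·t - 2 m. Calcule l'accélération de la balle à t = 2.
Nous devons dériver notre équation de la position x(t) = 5·t^3 - 3·t^2 - 3·t - 2 2 fois. En prenant d/dt de x(t), nous trouvons v(t) = 15·t^2 - 6·t - 3. En prenant d/dt de v(t), nous trouvons a(t) = 30·t - 6. En utilisant a(t) = 30·t - 6 et en substituant t = 2, nous trouvons a = 54.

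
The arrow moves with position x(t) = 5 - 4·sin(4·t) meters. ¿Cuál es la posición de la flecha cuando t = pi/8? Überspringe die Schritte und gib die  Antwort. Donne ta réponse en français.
La réponse est 1.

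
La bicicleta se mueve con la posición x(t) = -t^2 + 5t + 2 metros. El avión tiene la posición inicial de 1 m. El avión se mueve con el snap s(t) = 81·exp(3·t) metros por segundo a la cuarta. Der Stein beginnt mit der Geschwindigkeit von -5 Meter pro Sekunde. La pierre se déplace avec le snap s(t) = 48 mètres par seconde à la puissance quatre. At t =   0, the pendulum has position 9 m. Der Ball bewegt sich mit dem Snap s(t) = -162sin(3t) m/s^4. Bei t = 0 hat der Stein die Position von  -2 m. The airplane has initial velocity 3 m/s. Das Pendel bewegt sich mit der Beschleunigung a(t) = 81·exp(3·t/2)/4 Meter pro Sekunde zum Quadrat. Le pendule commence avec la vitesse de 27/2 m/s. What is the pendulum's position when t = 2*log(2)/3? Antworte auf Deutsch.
Wir müssen unsere Gleichung für die Beschleunigung a(t) = 81·exp(3·t/2)/4 2-mal integrieren. Die Stammfunktion von der Beschleunigung, mit v(0) = 27/2, ergibt die Geschwindigkeit: v(t) = 27·exp(3·t/2)/2. Durch Integration von der Geschwindigkeit und Verwendung der Anfangsbedingung x(0) = 9, erhalten wir x(t) = 9·exp(3·t/2). Wir haben die Position x(t) = 9·exp(3·t/2). Durch Einsetzen von t = 2*log(2)/3: x(2*log(2)/3) = 18.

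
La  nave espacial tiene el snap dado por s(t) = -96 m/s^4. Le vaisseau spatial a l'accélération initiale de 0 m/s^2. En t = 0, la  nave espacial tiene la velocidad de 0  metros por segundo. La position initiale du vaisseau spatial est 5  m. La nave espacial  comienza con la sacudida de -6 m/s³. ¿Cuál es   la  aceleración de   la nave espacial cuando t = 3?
Partiendo del snap s(t) = -96, tomamos 2 antiderivadas. La antiderivada del snap es la sacudida. Usando j(0) = -6, obtenemos j(t) = -96·t - 6. La antiderivada de la sacudida es la aceleración. Usando a(0) = 0, obtenemos a(t) = 6·t·(-8·t - 1). De la ecuación de la aceleración a(t) = 6·t·(-8·t - 1), sustituimos t = 3 para obtener a = -450.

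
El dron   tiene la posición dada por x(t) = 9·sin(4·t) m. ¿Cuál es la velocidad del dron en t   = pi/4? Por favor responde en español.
Debemos derivar nuestra ecuación de la posición x(t) = 9·sin(4·t) 1 vez. Derivando la posición, obtenemos la velocidad: v(t) = 36·cos(4·t). Tenemos la velocidad v(t) = 36·cos(4·t). Sustituyendo t = pi/4: v(pi/4) = -36.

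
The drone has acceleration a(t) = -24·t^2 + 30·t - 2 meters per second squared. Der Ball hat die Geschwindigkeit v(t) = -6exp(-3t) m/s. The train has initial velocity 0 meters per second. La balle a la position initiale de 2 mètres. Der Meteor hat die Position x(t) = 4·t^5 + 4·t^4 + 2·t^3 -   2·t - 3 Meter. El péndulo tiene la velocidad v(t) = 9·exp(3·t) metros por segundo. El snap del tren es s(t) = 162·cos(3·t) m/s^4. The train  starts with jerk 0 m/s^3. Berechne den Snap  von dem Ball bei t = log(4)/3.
Um dies zu lösen, müssen wir 3 Ableitungen unserer Gleichung für die Geschwindigkeit v(t) = -6·exp(-3·t) nehmen. Mit d/dt von v(t) finden wir a(t) = 18·exp(-3·t). Mit d/dt von a(t) finden wir j(t) = -54·exp(-3·t). Die Ableitung von dem Ruck ergibt den Snap: s(t) = 162·exp(-3·t). Aus der Gleichung für den Snap s(t) = 162·exp(-3·t), setzen wir t = log(4)/3 ein und erhalten s = 81/2.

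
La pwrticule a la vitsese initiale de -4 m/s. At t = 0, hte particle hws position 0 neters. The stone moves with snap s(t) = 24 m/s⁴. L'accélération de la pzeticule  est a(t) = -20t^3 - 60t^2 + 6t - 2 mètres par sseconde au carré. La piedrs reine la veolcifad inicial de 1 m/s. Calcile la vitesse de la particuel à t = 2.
Nous devons trouver la primitive de notre équation de l'accélération a(t) = -20·t^3 - 60·t^2 + 6·t - 2 1 fois. En prenant ∫a(t)dt et en appliquant v(0) = -4, nous trouvons v(t) = -5·t^4 - 20·t^3 + 3·t^2 - 2·t - 4. En utilisant v(t) = -5·t^4 - 20·t^3 + 3·t^2 - 2·t - 4 et en substituant t = 2, nous trouvons v = -236.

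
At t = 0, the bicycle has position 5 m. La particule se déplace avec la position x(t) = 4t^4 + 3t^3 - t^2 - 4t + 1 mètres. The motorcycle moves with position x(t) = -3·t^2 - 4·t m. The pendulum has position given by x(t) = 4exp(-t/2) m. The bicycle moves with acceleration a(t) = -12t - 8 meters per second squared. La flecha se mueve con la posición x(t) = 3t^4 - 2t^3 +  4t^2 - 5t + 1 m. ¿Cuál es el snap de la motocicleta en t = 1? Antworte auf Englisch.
We must differentiate our position equation x(t) = -3·t^2 - 4·t 4 times. The derivative of position gives velocity: v(t) = -6·t - 4. The derivative of velocity gives acceleration: a(t) = -6. The derivative of acceleration gives jerk: j(t) = 0. Differentiating jerk, we get snap: s(t) = 0. We have snap s(t) = 0. Substituting t = 1: s(1) = 0.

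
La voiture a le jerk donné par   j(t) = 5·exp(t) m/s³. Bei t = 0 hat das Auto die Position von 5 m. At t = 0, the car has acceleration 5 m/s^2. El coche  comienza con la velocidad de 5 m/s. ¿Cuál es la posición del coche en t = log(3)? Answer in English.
Starting from jerk j(t) = 5·exp(t), we take 3 integrals. The integral of jerk is acceleration. Using a(0) = 5, we get a(t) = 5·exp(t). Finding the integral of a(t) and using v(0) = 5: v(t) = 5·exp(t). The integral of velocity is position. Using x(0) = 5, we get x(t) = 5·exp(t). We have position x(t) = 5·exp(t). Substituting t = log(3): x(log(3)) = 15.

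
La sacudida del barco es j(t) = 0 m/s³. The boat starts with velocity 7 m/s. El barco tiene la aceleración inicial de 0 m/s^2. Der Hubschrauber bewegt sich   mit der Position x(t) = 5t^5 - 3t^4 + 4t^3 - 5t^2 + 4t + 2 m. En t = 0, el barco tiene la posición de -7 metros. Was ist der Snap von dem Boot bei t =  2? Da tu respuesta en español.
Partiendo de la sacudida j(t) = 0, tomamos 1 derivada. La derivada de la sacudida da el snap: s(t) = 0. De la ecuación del snap s(t) = 0, sustituimos t = 2 para obtener s = 0.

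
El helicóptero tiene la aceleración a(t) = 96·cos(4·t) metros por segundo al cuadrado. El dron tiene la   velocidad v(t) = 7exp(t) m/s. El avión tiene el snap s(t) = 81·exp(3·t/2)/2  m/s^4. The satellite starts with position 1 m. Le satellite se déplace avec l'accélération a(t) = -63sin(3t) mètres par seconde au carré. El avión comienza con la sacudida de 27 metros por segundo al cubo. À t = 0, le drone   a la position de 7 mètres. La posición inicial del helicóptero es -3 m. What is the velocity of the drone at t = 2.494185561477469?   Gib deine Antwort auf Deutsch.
Aus der Gleichung für die Geschwindigkeit v(t) = 7·exp(t), setzen wir t = 2.494185561477469 ein und erhalten v = 84.7830559169653.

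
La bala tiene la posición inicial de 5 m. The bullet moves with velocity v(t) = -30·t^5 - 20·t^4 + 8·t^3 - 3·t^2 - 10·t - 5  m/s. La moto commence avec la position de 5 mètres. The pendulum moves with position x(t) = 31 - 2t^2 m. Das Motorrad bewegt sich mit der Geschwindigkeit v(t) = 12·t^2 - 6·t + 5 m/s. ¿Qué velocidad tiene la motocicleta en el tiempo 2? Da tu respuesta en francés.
De l'équation de la vitesse v(t) = 12·t^2 - 6·t + 5, nous substituons t = 2 pour obtenir v = 41.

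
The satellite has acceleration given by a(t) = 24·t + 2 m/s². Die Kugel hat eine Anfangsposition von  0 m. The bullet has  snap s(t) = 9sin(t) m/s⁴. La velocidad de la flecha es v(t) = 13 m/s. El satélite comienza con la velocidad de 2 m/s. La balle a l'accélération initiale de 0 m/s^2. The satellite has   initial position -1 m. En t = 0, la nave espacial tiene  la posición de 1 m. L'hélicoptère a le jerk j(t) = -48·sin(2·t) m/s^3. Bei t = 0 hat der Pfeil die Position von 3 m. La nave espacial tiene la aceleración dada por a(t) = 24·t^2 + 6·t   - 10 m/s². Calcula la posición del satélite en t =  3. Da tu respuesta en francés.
Nous devons trouver la primitive de notre équation de l'accélération a(t) = 24·t + 2 2 fois. En intégrant l'accélération et en utilisant la condition initiale v(0) = 2, nous obtenons v(t) = 12·t^2 + 2·t + 2. En prenant ∫v(t)dt et en appliquant x(0) = -1, nous trouvons x(t) = 4·t^3 + t^2 + 2·t - 1. Nous avons la position x(t) = 4·t^3 + t^2 + 2·t - 1. En substituant t = 3: x(3) = 122.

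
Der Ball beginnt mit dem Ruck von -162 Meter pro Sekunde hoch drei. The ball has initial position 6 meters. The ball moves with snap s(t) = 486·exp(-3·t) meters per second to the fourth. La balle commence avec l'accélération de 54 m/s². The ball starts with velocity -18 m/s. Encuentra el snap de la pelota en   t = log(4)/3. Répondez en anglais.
Using s(t) = 486·exp(-3·t) and substituting t = log(4)/3, we find s = 243/2.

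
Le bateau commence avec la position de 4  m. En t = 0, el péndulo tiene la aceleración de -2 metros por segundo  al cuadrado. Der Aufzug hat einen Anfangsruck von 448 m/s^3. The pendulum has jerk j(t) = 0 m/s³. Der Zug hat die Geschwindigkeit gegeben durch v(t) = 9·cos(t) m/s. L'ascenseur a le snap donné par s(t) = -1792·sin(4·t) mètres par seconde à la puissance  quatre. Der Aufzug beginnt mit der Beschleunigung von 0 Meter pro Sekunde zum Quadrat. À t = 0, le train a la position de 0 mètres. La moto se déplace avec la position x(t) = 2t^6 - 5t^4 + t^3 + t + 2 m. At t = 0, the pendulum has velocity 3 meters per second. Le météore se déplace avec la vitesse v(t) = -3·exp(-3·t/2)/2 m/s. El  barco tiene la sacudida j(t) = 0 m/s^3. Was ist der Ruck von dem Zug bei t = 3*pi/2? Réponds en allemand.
Wir müssen unsere Gleichung für die Geschwindigkeit v(t) = 9·cos(t) 2-mal ableiten. Die Ableitung von der Geschwindigkeit ergibt die Beschleunigung: a(t) = -9·sin(t). Die Ableitung von der Beschleunigung ergibt den Ruck: j(t) = -9·cos(t). Mit j(t) = -9·cos(t) und Einsetzen von t = 3*pi/2, finden wir j = 0.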